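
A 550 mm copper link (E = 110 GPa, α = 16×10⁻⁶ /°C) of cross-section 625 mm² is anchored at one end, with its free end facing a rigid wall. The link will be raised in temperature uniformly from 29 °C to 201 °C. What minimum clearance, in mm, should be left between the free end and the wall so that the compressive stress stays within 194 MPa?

With no wall the link would lengthen by αΔT L = 16×10⁻⁶ × 172 × 550 = 1.514 mm.
At the allowable stress the elastic shortening the wall may impose is σL/E = 194 × 550 / (110×10³) = 0.97 mm.
So the gap has to take up the difference, g_min = δ_free − σL/E = 1.514 − 0.97 = 0.5436 mm.

g ≈ 0.544 mm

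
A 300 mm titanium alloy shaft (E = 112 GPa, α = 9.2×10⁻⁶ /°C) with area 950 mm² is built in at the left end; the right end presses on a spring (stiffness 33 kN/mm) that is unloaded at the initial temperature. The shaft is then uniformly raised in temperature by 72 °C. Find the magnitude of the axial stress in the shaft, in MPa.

If the spring were absent the shaft would lengthen by αΔT L = 9.2×10⁻⁶ × 72 × 300 = 0.1987 mm.
Let P be the compressive force at the spring. The shaft shortens elastically by PL/(AE) and the spring compresses by P/k; together these equal δ_free.
P [ L/(AE) + 1/k ] = δ_free → P [ 300/(950×112×10³) + 1/(33×10³) ] = 0.1987.
P = 0.1987 / 3.312×10⁻⁵ = 6000 N.
σ = P/A = 6000/950 = 6.315 MPa.

σ ≈ 6.32 MPa (compressive)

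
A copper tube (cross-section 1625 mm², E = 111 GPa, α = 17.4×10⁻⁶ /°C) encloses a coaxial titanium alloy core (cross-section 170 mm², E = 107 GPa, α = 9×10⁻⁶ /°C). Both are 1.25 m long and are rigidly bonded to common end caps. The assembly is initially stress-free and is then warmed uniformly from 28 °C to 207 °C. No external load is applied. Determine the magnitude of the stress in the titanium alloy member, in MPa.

σ ≈ 146 MPa (tensile)

The copper has the larger α, so on heating it would change length more than the titanium alloy if both were free. The rigid plates force a common final length, so the copper is put into compression and the titanium alloy into tension, with equal and opposite forces P (no external load).
Setting the final lengths equal and cancelling L: (α₁ − α₂)ΔT = P/(A₁E₁) + P/(A₂E₂).
|α₁ − α₂|·ΔT = 8.4×10⁻⁶ × 179 = 0.001504.
1/(A₁E₁) + 1/(A₂E₂) = 1/(1625×111×10³) + 1/(170×107×10³) = 6.052×10⁻⁸ N⁻¹.
So P = 0.001504 / 6.052×10⁻⁸ = 24.84 kN.
σ_{titanium alloy} = P/A₂ = 24840/170 = 146.1 MPa, tensile.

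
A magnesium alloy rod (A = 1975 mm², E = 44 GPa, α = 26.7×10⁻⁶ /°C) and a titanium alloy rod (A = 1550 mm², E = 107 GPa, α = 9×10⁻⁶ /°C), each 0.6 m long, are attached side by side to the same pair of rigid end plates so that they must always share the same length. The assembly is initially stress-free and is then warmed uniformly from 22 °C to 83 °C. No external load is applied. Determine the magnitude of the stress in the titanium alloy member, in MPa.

σ ≈ 39.7 MPa (tensile)

Equilibrium of a rigid end plate with no external load gives equal and opposite internal forces ±P in the two members. Since α_{magnesium alloy} > α_{titanium alloy}, heating drives the magnesium alloy into compression and the titanium alloy into tension.
Setting the final lengths equal and cancelling L: (α₁ − α₂)ΔT = P/(A₁E₁) + P/(A₂E₂).
|α₁ − α₂|·ΔT = 17.7×10⁻⁶ × 61 = 0.00108.
1/(A₁E₁) + 1/(A₂E₂) = 1/(1975×44×10³) + 1/(1550×107×10³) = 1.754×10⁻⁸ N⁻¹.
So P = 0.00108 / 1.754×10⁻⁸ = 61.57 kN.
σ_{titanium alloy} = P/A₂ = 61570/1550 = 39.72 MPa, tensile.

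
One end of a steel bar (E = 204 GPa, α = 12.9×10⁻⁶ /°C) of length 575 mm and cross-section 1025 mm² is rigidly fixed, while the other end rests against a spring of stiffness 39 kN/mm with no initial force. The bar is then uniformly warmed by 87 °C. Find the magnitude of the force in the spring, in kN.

Free thermal expansion: δ_free = αΔT L = 12.9×10⁻⁶ × 87 × 575 = 0.6453 mm.
With a force P in the spring, the elastic change of the bar is PL/(AE) and that of the spring is P/k; compatibility requires their sum to equal δ_free.
So P = δ_free / [L/(AE) + 1/k] = 0.6453 / [ 575/(1025×204×10³) + 1/(39×10³) ].
P = 0.6453 / 2.839×10⁻⁵ = 22730 N.

P ≈ 22.7 kN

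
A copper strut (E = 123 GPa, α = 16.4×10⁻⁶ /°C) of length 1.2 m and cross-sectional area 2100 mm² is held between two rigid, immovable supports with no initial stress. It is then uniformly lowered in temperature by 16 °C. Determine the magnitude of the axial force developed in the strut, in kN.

P ≈ 67.8 kN (tensile)

With zero net strain, σ = E·αΔT = 123 GPa × 16.4×10⁻⁶ × 16 = 32.28 MPa.
P = AEαΔT = 2100 × 123×10³ × 16.4×10⁻⁶ × 16 = 67.78 kN (tensile).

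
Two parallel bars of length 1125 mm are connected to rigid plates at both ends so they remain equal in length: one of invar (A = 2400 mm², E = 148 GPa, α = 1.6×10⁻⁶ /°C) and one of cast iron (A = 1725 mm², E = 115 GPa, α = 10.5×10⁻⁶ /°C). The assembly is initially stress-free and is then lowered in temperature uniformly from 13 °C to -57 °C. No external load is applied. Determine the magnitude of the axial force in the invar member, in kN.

P ≈ 79.3 kN (compressive in the invar)

The cast iron has the larger α, so on cooling it would change length more than the invar if both were free. The rigid plates force a common final length, so the cast iron is put into tension and the invar into compression, with equal and opposite forces P (no external load).
Setting the final lengths equal and cancelling L: (α₁ − α₂)ΔT = P/(A₁E₁) + P/(A₂E₂).
|α₁ − α₂|·ΔT = 8.9×10⁻⁶ × 70 = 0.000623.
1/(A₁E₁) + 1/(A₂E₂) = 1/(2400×148×10³) + 1/(1725×115×10³) = 7.856×10⁻⁹ N⁻¹.
So P = 0.000623 / 7.856×10⁻⁹ = 79.3 kN.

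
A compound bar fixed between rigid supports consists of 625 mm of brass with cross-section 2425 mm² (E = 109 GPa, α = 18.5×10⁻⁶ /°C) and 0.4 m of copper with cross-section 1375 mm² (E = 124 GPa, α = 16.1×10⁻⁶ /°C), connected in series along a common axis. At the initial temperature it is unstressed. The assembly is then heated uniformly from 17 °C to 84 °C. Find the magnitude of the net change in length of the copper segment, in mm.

|ΔL| ≈ 0.169 mm

With the walls removed the bar would change length by δ_free = Σ αᵢΔT Lᵢ = 18.5×10⁻⁶×67×625 + 16.1×10⁻⁶×67×400 = 1.206 mm.
Since the ends are fixed, an axial force P builds up, equal in every segment, with P · Σ Lᵢ/(AᵢEᵢ) = δ_free.
The series flexibility is Σ Lᵢ/(AᵢEᵢ) = 625/(2425×109×10³) + 400/(1375×124×10³) = 4.711×10⁻⁶ mm/N.
Hence P = δ_free / Σ(L/AE) = 1.206/4.711×10⁻⁶ = 256.1 kN (compressive).
For the copper segment, free thermal change = 16.1×10⁻⁶×67×400 = 0.4315 mm and elastic change from P = 256100×400/(1375×124×10³) = 0.6007 mm; these oppose, so the net change is 0.169 mm (segment shortens).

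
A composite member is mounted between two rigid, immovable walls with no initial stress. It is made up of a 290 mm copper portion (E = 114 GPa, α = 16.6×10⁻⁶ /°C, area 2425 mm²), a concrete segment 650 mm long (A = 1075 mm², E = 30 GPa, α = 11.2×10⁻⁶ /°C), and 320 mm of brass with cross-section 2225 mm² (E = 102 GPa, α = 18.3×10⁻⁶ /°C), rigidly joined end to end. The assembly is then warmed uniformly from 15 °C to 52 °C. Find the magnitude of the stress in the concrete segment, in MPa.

σ ≈ 27.3 MPa (compressive)

If the supports were absent, the total length change would be Σ αᵢΔT Lᵢ = 16.6×10⁻⁶×37×290 + 11.2×10⁻⁶×37×650 + 18.3×10⁻⁶×37×320 = 0.6642 mm.
Since the ends are fixed, an axial force P builds up, equal in every segment, with P · Σ Lᵢ/(AᵢEᵢ) = δ_free.
The series flexibility is Σ Lᵢ/(AᵢEᵢ) = 290/(2425×114×10³) + 650/(1075×30×10³) + 320/(2225×102×10³) = 2.261×10⁻⁵ mm/N.
So P = 0.6642 / 2.261×10⁻⁵ = 29.37 kN, compressive.
σ_{concrete} = P / A = 29370 / 1075 = 27.32 MPa.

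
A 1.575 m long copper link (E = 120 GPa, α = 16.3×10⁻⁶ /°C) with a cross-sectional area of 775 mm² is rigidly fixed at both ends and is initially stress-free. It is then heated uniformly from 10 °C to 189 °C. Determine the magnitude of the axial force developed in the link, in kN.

P ≈ 271 kN (compressive)

With zero net strain, σ = E·αΔT = 120 GPa × 16.3×10⁻⁶ × 179 = 350.1 MPa.
Axial force P = σA = 350.1 × 775 = 271300 N = 271.3 kN, compressive.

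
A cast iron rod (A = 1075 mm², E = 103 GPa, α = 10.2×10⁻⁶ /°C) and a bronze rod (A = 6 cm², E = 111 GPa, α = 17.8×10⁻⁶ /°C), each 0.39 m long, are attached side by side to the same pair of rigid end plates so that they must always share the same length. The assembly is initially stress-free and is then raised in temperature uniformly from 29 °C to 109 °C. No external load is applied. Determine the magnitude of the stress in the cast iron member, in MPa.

σ ≈ 23.5 MPa (tensile)

Both members must finish at the same length. With the larger α, the bronze tends to over-expand; the plates restrain it, putting the bronze in compression and the cast iron in tension. With no external load the two internal forces are equal and opposite, magnitude P.
Equating the net (thermal + elastic) strains gives |α₁ − α₂|·ΔT = P·[1/(A₁E₁) + 1/(A₂E₂)].
|α₁ − α₂|·ΔT = 7.6×10⁻⁶ × 80 = 0.000608.
1/(A₁E₁) + 1/(A₂E₂) = 1/(1075×103×10³) + 1/(600×111×10³) = 2.405×10⁻⁸ N⁻¹.
So P = 0.000608 / 2.405×10⁻⁸ = 25.28 kN.
σ_{cast iron} = P/A₁ = 25280/1075 = 23.52 MPa, tensile.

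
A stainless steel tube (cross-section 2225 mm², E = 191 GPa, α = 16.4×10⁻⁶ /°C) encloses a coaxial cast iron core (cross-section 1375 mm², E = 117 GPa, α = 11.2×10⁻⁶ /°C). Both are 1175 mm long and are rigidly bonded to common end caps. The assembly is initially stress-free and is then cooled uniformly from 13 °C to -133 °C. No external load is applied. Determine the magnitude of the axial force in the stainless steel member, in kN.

P ≈ 88.6 kN (tensile in the stainless steel)

Equilibrium of a rigid end plate with no external load gives equal and opposite internal forces ±P in the two members. Since α_{stainless steel} > α_{cast iron}, cooling drives the stainless steel into tension and the cast iron into compression.
Equating the net (thermal + elastic) strains gives |α₁ − α₂|·ΔT = P·[1/(A₁E₁) + 1/(A₂E₂)].
|α₁ − α₂|·ΔT = 5.2×10⁻⁶ × 146 = 0.0007592.
1/(A₁E₁) + 1/(A₂E₂) = 1/(2225×191×10³) + 1/(1375×117×10³) = 8.569×10⁻⁹ N⁻¹.
P = 0.0007592 / 8.569×10⁻⁹ = 88600 N = 88.6 kN.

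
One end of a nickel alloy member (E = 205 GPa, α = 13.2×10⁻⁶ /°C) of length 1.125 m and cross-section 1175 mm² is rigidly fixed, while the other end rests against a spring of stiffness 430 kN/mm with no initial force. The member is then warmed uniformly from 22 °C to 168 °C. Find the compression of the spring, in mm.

If the spring were absent the member would lengthen by αΔT L = 13.2×10⁻⁶ × 146 × 1125 = 2.168 mm.
With a force P in the spring, the elastic change of the member is PL/(AE) and that of the spring is P/k; compatibility requires their sum to equal δ_free.
So P = δ_free / [L/(AE) + 1/k] = 2.168 / [ 1125/(1175×205×10³) + 1/(430×10³) ].
P = 2.168 / 6.996×10⁻⁶ = 309900 N.
Spring compression = P/k = 309900/(430×10³) = 0.7207 mm.

δ ≈ 0.721 mm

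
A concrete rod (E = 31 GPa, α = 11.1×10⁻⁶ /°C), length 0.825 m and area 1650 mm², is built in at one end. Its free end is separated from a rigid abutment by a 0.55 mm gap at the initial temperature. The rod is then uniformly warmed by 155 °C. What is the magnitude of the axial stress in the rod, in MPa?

Unrestrained expansion: δ_free = αΔT L = 11.1×10⁻⁶ × 155 × 825 = 1.419 mm.
After closing the 0.55 mm clearance, 1.419 − 0.55 = 0.8694 mm of expansion remains to be suppressed by the wall.
That suppressed elongation corresponds to σ = E·Δ/L = 31×10³ × 0.8694/825 = 32.67 MPa.

σ ≈ 32.7 MPa (compressive)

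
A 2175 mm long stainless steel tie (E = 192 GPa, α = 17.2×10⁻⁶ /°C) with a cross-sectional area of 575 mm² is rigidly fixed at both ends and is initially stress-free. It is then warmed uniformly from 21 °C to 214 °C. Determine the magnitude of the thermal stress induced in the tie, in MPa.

The supports are rigid, so the total axial strain is zero. The restrained thermal strain is ε = αΔT = 17.2×10⁻⁶ × 193 = 3319.6×10⁻⁶.
The stress required to suppress this strain is σ = Eε = 192×10³ × 3319.6×10⁻⁶ = 637.4 MPa, compressive since the tie is trying to expand.

σ ≈ 637 MPa (compressive)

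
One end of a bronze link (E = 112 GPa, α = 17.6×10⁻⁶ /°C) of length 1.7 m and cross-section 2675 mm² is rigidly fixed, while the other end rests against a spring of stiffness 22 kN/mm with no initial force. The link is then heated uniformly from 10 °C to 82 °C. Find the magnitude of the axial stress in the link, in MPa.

σ ≈ 15.8 MPa (compressive)

If the spring were absent the link would lengthen by αΔT L = 17.6×10⁻⁶ × 72 × 1700 = 2.154 mm.
With a force P in the spring, the elastic change of the link is PL/(AE) and that of the spring is P/k; compatibility requires their sum to equal δ_free.
So P = δ_free / [L/(AE) + 1/k] = 2.154 / [ 1700/(2675×112×10³) + 1/(22×10³) ].
P = 2.154 / 5.113×10⁻⁵ = 42130 N.
σ = P/A = 42130/2675 = 15.75 MPa.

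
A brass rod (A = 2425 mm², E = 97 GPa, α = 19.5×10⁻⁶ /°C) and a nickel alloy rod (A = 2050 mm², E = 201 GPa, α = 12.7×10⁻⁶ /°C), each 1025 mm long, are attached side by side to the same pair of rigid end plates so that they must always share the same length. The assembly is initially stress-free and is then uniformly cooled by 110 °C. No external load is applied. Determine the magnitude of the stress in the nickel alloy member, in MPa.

σ ≈ 54.6 MPa (compressive)

Both members must finish at the same length. With the larger α, the brass tends to over-contract; the plates restrain it, putting the brass in tension and the nickel alloy in compression. With no external load the two internal forces are equal and opposite, magnitude P.
Equating the net (thermal + elastic) strains gives |α₁ − α₂|·ΔT = P·[1/(A₁E₁) + 1/(A₂E₂)].
|α₁ − α₂|·ΔT = 6.8×10⁻⁶ × 110 = 0.000748.
1/(A₁E₁) + 1/(A₂E₂) = 1/(2425×97×10³) + 1/(2050×201×10³) = 6.678×10⁻⁹ N⁻¹.
So P = 0.000748 / 6.678×10⁻⁹ = 112 kN.
σ_{nickel alloy} = P/A₂ = 112000/2050 = 54.64 MPa, compressive.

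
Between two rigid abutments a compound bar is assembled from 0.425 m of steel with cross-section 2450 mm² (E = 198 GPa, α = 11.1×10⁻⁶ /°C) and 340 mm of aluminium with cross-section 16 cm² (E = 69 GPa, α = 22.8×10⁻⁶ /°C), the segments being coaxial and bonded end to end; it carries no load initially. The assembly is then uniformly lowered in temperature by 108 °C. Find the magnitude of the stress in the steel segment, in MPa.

Free thermal contraction of the whole bar: Σ αᵢΔT Lᵢ = 11.1×10⁻⁶×108×425 + 22.8×10⁻⁶×108×340 = 1.347 mm.
Since the ends are fixed, an axial force P builds up, equal in every segment, with P · Σ Lᵢ/(AᵢEᵢ) = δ_free.
The series flexibility is Σ Lᵢ/(AᵢEᵢ) = 425/(2450×198×10³) + 340/(1600×69×10³) = 3.956×10⁻⁶ mm/N.
P = 1.347 / 3.956×10⁻⁶ = 340400 N = 340.4 kN, tensile.
σ_{steel} = P / A = 340400 / 2450 = 139 MPa.

σ ≈ 139 MPa (tensile)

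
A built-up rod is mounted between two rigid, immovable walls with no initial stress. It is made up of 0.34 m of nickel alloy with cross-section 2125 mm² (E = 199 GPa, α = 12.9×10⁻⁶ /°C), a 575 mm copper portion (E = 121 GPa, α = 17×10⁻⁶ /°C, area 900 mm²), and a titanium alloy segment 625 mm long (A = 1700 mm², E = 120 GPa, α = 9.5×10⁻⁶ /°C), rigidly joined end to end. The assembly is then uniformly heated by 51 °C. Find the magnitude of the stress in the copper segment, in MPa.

σ ≈ 125 MPa (compressive)

With the walls removed the bar would change length by δ_free = Σ αᵢΔT Lᵢ = 12.9×10⁻⁶×51×340 + 17×10⁻⁶×51×575 + 9.5×10⁻⁶×51×625 = 1.025 mm.
Since the ends are fixed, an axial force P builds up, equal in every segment, with P · Σ Lᵢ/(AᵢEᵢ) = δ_free.
The series flexibility is Σ Lᵢ/(AᵢEᵢ) = 340/(2125×199×10³) + 575/(900×121×10³) + 625/(1700×120×10³) = 9.148×10⁻⁶ mm/N.
Hence P = δ_free / Σ(L/AE) = 1.025/9.148×10⁻⁶ = 112.1 kN (compressive).
σ_{copper} = P / A = 112100 / 900 = 124.5 MPa.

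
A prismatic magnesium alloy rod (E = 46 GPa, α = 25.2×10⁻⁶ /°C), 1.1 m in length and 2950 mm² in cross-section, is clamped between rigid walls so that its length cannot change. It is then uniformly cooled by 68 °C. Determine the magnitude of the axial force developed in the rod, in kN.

P ≈ 233 kN (tensile)

With zero net strain, σ = E·αΔT = 46 GPa × 25.2×10⁻⁶ × 68 = 78.83 MPa.
Then P = σA = 78.83 × 2950 mm² = 232.5 kN, tensile.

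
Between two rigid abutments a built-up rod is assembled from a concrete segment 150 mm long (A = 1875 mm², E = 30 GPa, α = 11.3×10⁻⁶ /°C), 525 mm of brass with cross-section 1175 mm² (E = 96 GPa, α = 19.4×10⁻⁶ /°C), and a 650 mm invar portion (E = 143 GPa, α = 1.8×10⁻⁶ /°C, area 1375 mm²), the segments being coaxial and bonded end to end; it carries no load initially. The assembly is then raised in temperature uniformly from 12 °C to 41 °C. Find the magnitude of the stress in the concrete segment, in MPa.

If the supports were absent, the total length change would be Σ αᵢΔT Lᵢ = 11.3×10⁻⁶×29×150 + 19.4×10⁻⁶×29×525 + 1.8×10⁻⁶×29×650 = 0.3784 mm.
The walls prevent any net length change, so an axial force P (same in every segment) develops. Compatibility: P · Σ Lᵢ/(AᵢEᵢ) = δ_free.
The series flexibility is Σ Lᵢ/(AᵢEᵢ) = 150/(1875×30×10³) + 525/(1175×96×10³) + 650/(1375×143×10³) = 1.063×10⁻⁵ mm/N.
P = 0.3784 / 1.063×10⁻⁵ = 35610 N = 35.61 kN, compressive.
σ_{concrete} = P / A = 35610 / 1875 = 18.99 MPa.

σ ≈ 19 MPa (compressive)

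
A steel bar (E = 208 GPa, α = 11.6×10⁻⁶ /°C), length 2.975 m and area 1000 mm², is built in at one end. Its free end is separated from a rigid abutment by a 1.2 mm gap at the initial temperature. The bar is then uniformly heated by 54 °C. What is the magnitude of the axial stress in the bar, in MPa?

If the wall were absent the bar would grow by αΔT L = 11.6×10⁻⁶ × 54 × 2975 = 1.864 mm.
This exceeds the 1.2 mm gap, so the wall pushes back. The portion of expansion that must be recovered elastically is δ_free − gap = 1.864 − 1.2 = 0.6635 mm.
So σ = E(δ_free − g)/L = 208×10³ × 0.6635/2975 = 46.39 MPa.

σ ≈ 46.4 MPa (compressive)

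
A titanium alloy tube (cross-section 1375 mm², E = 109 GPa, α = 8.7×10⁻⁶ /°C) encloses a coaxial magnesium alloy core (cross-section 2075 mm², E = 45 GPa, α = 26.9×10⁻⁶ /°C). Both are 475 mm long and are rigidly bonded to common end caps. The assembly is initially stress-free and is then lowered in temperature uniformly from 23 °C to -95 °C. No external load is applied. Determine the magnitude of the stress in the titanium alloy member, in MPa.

Both members must finish at the same length. With the larger α, the magnesium alloy tends to over-contract; the plates restrain it, putting the magnesium alloy in tension and the titanium alloy in compression. With no external load the two internal forces are equal and opposite, magnitude P.
Equating the net (thermal + elastic) strains gives |α₁ − α₂|·ΔT = P·[1/(A₁E₁) + 1/(A₂E₂)].
|α₁ − α₂|·ΔT = 18.2×10⁻⁶ × 118 = 0.002148.
1/(A₁E₁) + 1/(A₂E₂) = 1/(1375×109×10³) + 1/(2075×45×10³) = 1.738×10⁻⁸ N⁻¹.
P = 0.002148 / 1.738×10⁻⁸ = 123600 N = 123.6 kN.
σ_{titanium alloy} = P/A₁ = 123600/1375 = 89.86 MPa, compressive.

σ ≈ 89.9 MPa (compressive)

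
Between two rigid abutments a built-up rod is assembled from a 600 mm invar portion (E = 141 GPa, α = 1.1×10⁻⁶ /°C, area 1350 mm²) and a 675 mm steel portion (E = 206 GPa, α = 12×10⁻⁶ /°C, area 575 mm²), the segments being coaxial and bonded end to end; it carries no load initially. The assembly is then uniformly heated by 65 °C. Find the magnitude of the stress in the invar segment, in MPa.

σ ≈ 47.7 MPa (compressive)

Free thermal expansion of the whole bar: Σ αᵢΔT Lᵢ = 1.1×10⁻⁶×65×600 + 12×10⁻⁶×65×675 = 0.5694 mm.
The walls prevent any net length change, so an axial force P (same in every segment) develops. Compatibility: P · Σ Lᵢ/(AᵢEᵢ) = δ_free.
Σ Lᵢ/(AᵢEᵢ) = 600/(1350×141×10³) + 675/(575×206×10³) = 8.851×10⁻⁶ mm/N.
Hence P = δ_free / Σ(L/AE) = 0.5694/8.851×10⁻⁶ = 64.33 kN (compressive).
σ_{invar} = P / A = 64330 / 1350 = 47.65 MPa.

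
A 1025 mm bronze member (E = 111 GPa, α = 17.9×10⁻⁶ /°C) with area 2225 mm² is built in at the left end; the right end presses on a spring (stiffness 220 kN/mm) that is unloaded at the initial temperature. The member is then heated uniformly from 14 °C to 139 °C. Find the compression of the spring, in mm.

If the spring were absent the member would lengthen by αΔT L = 17.9×10⁻⁶ × 125 × 1025 = 2.293 mm.
Let P be the compressive force at the spring. The member shortens elastically by PL/(AE) and the spring compresses by P/k; together these equal δ_free.
So P = δ_free / [L/(AE) + 1/k] = 2.293 / [ 1025/(2225×111×10³) + 1/(220×10³) ].
P = 2.293 / 8.696×10⁻⁶ = 263700 N.
Spring compression = P/k = 263700/(220×10³) = 1.199 mm.

δ ≈ 1.2 mm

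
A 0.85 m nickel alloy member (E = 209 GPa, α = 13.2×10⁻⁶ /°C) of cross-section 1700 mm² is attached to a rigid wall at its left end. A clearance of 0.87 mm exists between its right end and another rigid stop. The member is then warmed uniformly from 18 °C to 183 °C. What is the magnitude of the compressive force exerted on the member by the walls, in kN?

P ≈ 410 kN

Unrestrained expansion: δ_free = αΔT L = 13.2×10⁻⁶ × 165 × 850 = 1.851 mm.
After closing the 0.87 mm clearance, 1.851 − 0.87 = 0.9813 mm of expansion remains to be suppressed by the wall.
So σ = E(δ_free − g)/L = 209×10³ × 0.9813/850 = 241.3 MPa.
P = σA = 241.3 × 1700 = 410.2 kN.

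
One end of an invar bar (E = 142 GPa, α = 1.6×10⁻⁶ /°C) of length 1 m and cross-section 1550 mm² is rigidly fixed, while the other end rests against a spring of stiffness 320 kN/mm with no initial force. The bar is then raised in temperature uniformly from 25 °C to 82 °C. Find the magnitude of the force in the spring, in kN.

P ≈ 11.9 kN

If the spring were absent the bar would lengthen by αΔT L = 1.6×10⁻⁶ × 57 × 1000 = 0.0912 mm.
Let P be the compressive force at the spring. The bar shortens elastically by PL/(AE) and the spring compresses by P/k; together these equal δ_free.
So P = δ_free / [L/(AE) + 1/k] = 0.0912 / [ 1000/(1550×142×10³) + 1/(320×10³) ].
P = 0.0912 / 7.668×10⁻⁶ = 11890 N.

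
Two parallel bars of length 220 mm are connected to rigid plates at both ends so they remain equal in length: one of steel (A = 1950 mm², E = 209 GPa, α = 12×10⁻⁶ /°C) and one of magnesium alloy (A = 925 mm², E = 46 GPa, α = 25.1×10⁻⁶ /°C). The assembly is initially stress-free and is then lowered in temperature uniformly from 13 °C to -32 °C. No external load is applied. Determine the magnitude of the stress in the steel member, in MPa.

The magnesium alloy has the larger α, so on cooling it would change length more than the steel if both were free. The rigid plates force a common final length, so the magnesium alloy is put into tension and the steel into compression, with equal and opposite forces P (no external load).
Setting the final lengths equal and cancelling L: (α₁ − α₂)ΔT = P/(A₁E₁) + P/(A₂E₂).
|α₁ − α₂|·ΔT = 13.1×10⁻⁶ × 45 = 0.0005895.
1/(A₁E₁) + 1/(A₂E₂) = 1/(1950×209×10³) + 1/(925×46×10³) = 2.596×10⁻⁸ N⁻¹.
P = 0.0005895 / 2.596×10⁻⁸ = 22710 N = 22.71 kN.
σ_{steel} = P/A₁ = 22710/1950 = 11.65 MPa, compressive.

σ ≈ 11.6 MPa (compressive)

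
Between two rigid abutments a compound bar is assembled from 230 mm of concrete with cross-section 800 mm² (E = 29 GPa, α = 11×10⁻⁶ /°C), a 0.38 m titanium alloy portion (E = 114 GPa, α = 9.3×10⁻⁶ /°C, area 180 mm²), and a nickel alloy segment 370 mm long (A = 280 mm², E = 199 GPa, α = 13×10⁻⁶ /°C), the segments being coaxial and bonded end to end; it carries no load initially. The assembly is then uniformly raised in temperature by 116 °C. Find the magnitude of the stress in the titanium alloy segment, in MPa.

Free thermal expansion of the whole bar: Σ αᵢΔT Lᵢ = 11×10⁻⁶×116×230 + 9.3×10⁻⁶×116×380 + 13×10⁻⁶×116×370 = 1.261 mm.
Since the ends are fixed, an axial force P builds up, equal in every segment, with P · Σ Lᵢ/(AᵢEᵢ) = δ_free.
Σ Lᵢ/(AᵢEᵢ) = 230/(800×29×10³) + 380/(180×114×10³) + 370/(280×199×10³) = 3.507×10⁻⁵ mm/N.
P = 1.261 / 3.507×10⁻⁵ = 35960 N = 35.96 kN, compressive.
σ_{titanium alloy} = P / A = 35960 / 180 = 199.8 MPa.

σ ≈ 200 MPa (compressive)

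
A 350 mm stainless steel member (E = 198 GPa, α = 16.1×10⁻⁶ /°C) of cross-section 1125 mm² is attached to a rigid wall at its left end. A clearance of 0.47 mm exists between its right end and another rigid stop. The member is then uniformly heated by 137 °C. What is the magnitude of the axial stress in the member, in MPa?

σ ≈ 171 MPa (compressive)

If the wall were absent the member would grow by αΔT L = 16.1×10⁻⁶ × 137 × 350 = 0.772 mm.
After closing the 0.47 mm clearance, 0.772 − 0.47 = 0.302 mm of expansion remains to be suppressed by the wall.
That suppressed elongation corresponds to σ = E·Δ/L = 198×10³ × 0.302/350 = 170.8 MPa.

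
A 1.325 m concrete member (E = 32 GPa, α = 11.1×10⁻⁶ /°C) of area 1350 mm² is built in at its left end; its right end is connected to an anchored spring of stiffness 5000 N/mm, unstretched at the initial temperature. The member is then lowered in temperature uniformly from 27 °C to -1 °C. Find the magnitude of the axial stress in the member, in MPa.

If the spring were absent the member would shorten by αΔT L = 11.1×10⁻⁶ × 28 × 1325 = 0.4118 mm.
With a force P in the spring, the elastic change of the member is PL/(AE) and that of the spring is P/k; compatibility requires their sum to equal δ_free.
P [ L/(AE) + 1/k ] = δ_free → P [ 1325/(1350×32×10³) + 1/(5000) ] = 0.4118.
P = 0.4118 / 0.0002307 = 1785 N.
σ = P/A = 1785/1350 = 1.322 MPa.

σ ≈ 1.32 MPa (tensile)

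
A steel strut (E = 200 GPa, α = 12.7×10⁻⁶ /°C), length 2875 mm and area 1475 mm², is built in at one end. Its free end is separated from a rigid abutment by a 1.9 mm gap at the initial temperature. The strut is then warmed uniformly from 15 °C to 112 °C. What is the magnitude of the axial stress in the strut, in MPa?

σ ≈ 114 MPa (compressive)

If the wall were absent the strut would grow by αΔT L = 12.7×10⁻⁶ × 97 × 2875 = 3.542 mm.
After closing the 1.9 mm clearance, 3.542 − 1.9 = 1.642 mm of expansion remains to be suppressed by the wall.
So σ = E(δ_free − g)/L = 200×10³ × 1.642/2875 = 114.2 MPa.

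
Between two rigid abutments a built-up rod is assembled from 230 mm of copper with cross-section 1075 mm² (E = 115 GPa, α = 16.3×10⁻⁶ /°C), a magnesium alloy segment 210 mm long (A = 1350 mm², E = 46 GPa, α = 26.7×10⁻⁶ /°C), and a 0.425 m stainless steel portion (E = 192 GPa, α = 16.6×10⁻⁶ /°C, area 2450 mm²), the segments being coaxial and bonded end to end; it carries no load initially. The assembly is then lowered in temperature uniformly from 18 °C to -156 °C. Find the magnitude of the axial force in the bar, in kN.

With the walls removed the bar would change length by δ_free = Σ αᵢΔT Lᵢ = 16.3×10⁻⁶×174×230 + 26.7×10⁻⁶×174×210 + 16.6×10⁻⁶×174×425 = 2.856 mm.
The rigid supports impose zero overall length change; the single axial force P common to all segments must satisfy P Σ Lᵢ/(AᵢEᵢ) = δ_free.
Σ Lᵢ/(AᵢEᵢ) = 230/(1075×115×10³) + 210/(1350×46×10³) + 425/(2450×192×10³) = 6.146×10⁻⁶ mm/N.
Hence P = δ_free / Σ(L/AE) = 2.856/6.146×10⁻⁶ = 464.6 kN (tensile).

P ≈ 465 kN (tensile)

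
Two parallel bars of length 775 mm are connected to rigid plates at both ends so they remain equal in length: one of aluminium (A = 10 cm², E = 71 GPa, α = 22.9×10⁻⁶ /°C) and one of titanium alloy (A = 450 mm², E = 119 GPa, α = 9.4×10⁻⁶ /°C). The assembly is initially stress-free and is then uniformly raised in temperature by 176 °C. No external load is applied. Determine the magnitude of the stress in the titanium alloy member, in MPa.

Both members must finish at the same length. With the larger α, the aluminium tends to over-expand; the plates restrain it, putting the aluminium in compression and the titanium alloy in tension. With no external load the two internal forces are equal and opposite, magnitude P.
Equating the net (thermal + elastic) strains gives |α₁ − α₂|·ΔT = P·[1/(A₁E₁) + 1/(A₂E₂)].
|α₁ − α₂|·ΔT = 13.5×10⁻⁶ × 176 = 0.002376.
1/(A₁E₁) + 1/(A₂E₂) = 1/(1000×71×10³) + 1/(450×119×10³) = 3.276×10⁻⁸ N⁻¹.
So P = 0.002376 / 3.276×10⁻⁸ = 72.53 kN.
σ_{titanium alloy} = P/A₂ = 72530/450 = 161.2 MPa, tensile.

σ ≈ 161 MPa (tensile)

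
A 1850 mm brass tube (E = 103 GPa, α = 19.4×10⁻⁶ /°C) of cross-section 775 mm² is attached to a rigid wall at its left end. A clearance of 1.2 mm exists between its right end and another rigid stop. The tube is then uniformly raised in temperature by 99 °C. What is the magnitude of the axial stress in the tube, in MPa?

Unrestrained expansion: δ_free = αΔT L = 19.4×10⁻⁶ × 99 × 1850 = 3.553 mm.
The gap closes (δ_free > 1.2 mm) and the wall then resists a further 3.553 − 1.2 = 2.353 mm of expansion.
Compatibility: PL/(AE) = 2.353 mm, so σ = P/A = E × (2.353/1850) = 131 MPa.

σ ≈ 131 MPa (compressive)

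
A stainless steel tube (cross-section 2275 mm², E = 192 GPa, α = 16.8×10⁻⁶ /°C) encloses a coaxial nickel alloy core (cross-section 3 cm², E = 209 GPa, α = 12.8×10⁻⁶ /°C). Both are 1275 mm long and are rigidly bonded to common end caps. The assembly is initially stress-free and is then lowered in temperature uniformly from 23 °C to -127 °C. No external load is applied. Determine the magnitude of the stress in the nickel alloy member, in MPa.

The stainless steel has the larger α, so on cooling it would change length more than the nickel alloy if both were free. The rigid plates force a common final length, so the stainless steel is put into tension and the nickel alloy into compression, with equal and opposite forces P (no external load).
Setting the final lengths equal and cancelling L: (α₁ − α₂)ΔT = P/(A₁E₁) + P/(A₂E₂).
|α₁ − α₂|·ΔT = 4×10⁻⁶ × 150 = 0.0006.
1/(A₁E₁) + 1/(A₂E₂) = 1/(2275×192×10³) + 1/(300×209×10³) = 1.824×10⁻⁸ N⁻¹.
So P = 0.0006 / 1.824×10⁻⁸ = 32.9 kN.
σ_{nickel alloy} = P/A₂ = 32900/300 = 109.7 MPa, compressive.

σ ≈ 110 MPa (compressive)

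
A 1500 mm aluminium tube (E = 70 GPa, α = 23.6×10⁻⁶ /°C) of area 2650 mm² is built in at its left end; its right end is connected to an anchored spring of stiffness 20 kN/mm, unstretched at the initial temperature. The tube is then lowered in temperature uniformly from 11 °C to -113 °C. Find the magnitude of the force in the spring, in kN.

The unrestrained thermal change is αΔT L = 23.6×10⁻⁶ × 124 × 1500 = 4.39 mm.
With a force P in the spring, the elastic change of the tube is PL/(AE) and that of the spring is P/k; compatibility requires their sum to equal δ_free.
So P = δ_free / [L/(AE) + 1/k] = 4.39 / [ 1500/(2650×70×10³) + 1/(20×10³) ].
P = 4.39 / 5.809×10⁻⁵ = 75570 N.

P ≈ 75.6 kN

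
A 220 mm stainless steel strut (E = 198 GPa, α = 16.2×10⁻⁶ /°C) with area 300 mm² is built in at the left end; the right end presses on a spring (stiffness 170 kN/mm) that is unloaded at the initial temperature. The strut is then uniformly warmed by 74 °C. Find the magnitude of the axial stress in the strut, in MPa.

σ ≈ 91.7 MPa (compressive)

Free thermal expansion: δ_free = αΔT L = 16.2×10⁻⁶ × 74 × 220 = 0.2637 mm.
With a force P in the spring, the elastic change of the strut is PL/(AE) and that of the spring is P/k; compatibility requires their sum to equal δ_free.
P [ L/(AE) + 1/k ] = δ_free → P [ 220/(300×198×10³) + 1/(170×10³) ] = 0.2637.
P = 0.2637 / 9.586×10⁻⁶ = 27510 N.
σ = P/A = 27510/300 = 91.71 MPa.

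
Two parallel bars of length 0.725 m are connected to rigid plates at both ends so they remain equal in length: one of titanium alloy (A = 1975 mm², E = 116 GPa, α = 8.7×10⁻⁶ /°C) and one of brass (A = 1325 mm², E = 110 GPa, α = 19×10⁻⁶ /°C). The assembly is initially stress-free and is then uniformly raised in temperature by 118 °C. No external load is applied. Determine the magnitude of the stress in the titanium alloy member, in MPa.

Both members must finish at the same length. With the larger α, the brass tends to over-expand; the plates restrain it, putting the brass in compression and the titanium alloy in tension. With no external load the two internal forces are equal and opposite, magnitude P.
Compatibility of the two members (thermal + elastic change equal): (α₁ − α₂)ΔT = P·[1/(A₁E₁) + 1/(A₂E₂)].
|α₁ − α₂|·ΔT = 10.3×10⁻⁶ × 118 = 0.001215.
1/(A₁E₁) + 1/(A₂E₂) = 1/(1975×116×10³) + 1/(1325×110×10³) = 1.123×10⁻⁸ N⁻¹.
P = 0.001215 / 1.123×10⁻⁸ = 108300 N = 108.3 kN.
σ_{titanium alloy} = P/A₁ = 108300/1975 = 54.82 MPa, tensile.

σ ≈ 54.8 MPa (tensile)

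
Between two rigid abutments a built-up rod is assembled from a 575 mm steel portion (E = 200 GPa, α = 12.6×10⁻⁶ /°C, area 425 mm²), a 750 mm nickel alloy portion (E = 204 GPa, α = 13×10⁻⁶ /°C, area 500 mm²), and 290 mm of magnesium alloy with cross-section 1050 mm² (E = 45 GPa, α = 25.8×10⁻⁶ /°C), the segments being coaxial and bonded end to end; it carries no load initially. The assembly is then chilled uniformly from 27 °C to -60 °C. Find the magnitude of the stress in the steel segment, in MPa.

Free thermal contraction of the whole bar: Σ αᵢΔT Lᵢ = 12.6×10⁻⁶×87×575 + 13×10⁻⁶×87×750 + 25.8×10⁻⁶×87×290 = 2.129 mm.
The walls prevent any net length change, so an axial force P (same in every segment) develops. Compatibility: P · Σ Lᵢ/(AᵢEᵢ) = δ_free.
Σ Lᵢ/(AᵢEᵢ) = 575/(425×200×10³) + 750/(500×204×10³) + 290/(1050×45×10³) = 2.026×10⁻⁵ mm/N.
So P = 2.129 / 2.026×10⁻⁵ = 105.1 kN, tensile.
σ_{steel} = P / A = 105100 / 425 = 247.4 MPa.

σ ≈ 247 MPa (tensile)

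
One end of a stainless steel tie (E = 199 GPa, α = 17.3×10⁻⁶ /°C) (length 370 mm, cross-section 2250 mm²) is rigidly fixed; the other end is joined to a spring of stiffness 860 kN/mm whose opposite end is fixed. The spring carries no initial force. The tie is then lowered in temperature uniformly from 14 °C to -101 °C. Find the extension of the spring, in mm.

δ ≈ 0.43 mm

The unrestrained thermal change is αΔT L = 17.3×10⁻⁶ × 115 × 370 = 0.7361 mm.
Let P be the tensile force in the spring. The tie extends elastically by PL/(AE) and the spring stretches by P/k; together these equal δ_free.
P [ L/(AE) + 1/k ] = δ_free → P [ 370/(2250×199×10³) + 1/(860×10³) ] = 0.7361.
P = 0.7361 / 1.989×10⁻⁶ = 370100 N.
Spring extension = P/k = 370100/(860×10³) = 0.4303 mm.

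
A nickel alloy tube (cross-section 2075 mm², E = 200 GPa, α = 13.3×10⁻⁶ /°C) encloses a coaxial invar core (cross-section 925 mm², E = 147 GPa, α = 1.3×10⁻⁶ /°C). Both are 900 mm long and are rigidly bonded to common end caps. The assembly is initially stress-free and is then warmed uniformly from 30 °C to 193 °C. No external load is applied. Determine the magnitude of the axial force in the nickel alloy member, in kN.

P ≈ 200 kN (compressive in the nickel alloy)

Both members must finish at the same length. With the larger α, the nickel alloy tends to over-expand; the plates restrain it, putting the nickel alloy in compression and the invar in tension. With no external load the two internal forces are equal and opposite, magnitude P.
Equating the net (thermal + elastic) strains gives |α₁ − α₂|·ΔT = P·[1/(A₁E₁) + 1/(A₂E₂)].
|α₁ − α₂|·ΔT = 12×10⁻⁶ × 163 = 0.001956.
1/(A₁E₁) + 1/(A₂E₂) = 1/(2075×200×10³) + 1/(925×147×10³) = 9.764×10⁻⁹ N⁻¹.
P = 0.001956 / 9.764×10⁻⁹ = 200300 N = 200.3 kN.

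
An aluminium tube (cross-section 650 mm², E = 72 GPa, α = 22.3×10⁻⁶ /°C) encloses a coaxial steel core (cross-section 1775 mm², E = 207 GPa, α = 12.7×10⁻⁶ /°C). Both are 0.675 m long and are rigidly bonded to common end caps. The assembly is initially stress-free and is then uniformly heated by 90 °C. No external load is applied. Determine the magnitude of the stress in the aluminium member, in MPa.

σ ≈ 55.2 MPa (compressive)

The aluminium has the larger α, so on heating it would change length more than the steel if both were free. The rigid plates force a common final length, so the aluminium is put into compression and the steel into tension, with equal and opposite forces P (no external load).
Compatibility of the two members (thermal + elastic change equal): (α₁ − α₂)ΔT = P·[1/(A₁E₁) + 1/(A₂E₂)].
|α₁ − α₂|·ΔT = 9.6×10⁻⁶ × 90 = 0.000864.
1/(A₁E₁) + 1/(A₂E₂) = 1/(650×72×10³) + 1/(1775×207×10³) = 2.409×10⁻⁸ N⁻¹.
P = 0.000864 / 2.409×10⁻⁸ = 35870 N = 35.87 kN.
σ_{aluminium} = P/A₁ = 35870/650 = 55.18 MPa, compressive.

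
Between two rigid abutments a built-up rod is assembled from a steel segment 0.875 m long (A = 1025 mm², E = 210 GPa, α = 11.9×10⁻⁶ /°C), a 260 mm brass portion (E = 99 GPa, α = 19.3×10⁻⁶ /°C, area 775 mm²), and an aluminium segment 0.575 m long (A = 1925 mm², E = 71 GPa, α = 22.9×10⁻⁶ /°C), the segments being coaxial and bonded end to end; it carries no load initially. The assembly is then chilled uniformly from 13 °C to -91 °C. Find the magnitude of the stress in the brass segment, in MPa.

Free thermal contraction of the whole bar: Σ αᵢΔT Lᵢ = 11.9×10⁻⁶×104×875 + 19.3×10⁻⁶×104×260 + 22.9×10⁻⁶×104×575 = 2.974 mm.
Since the ends are fixed, an axial force P builds up, equal in every segment, with P · Σ Lᵢ/(AᵢEᵢ) = δ_free.
The series flexibility is Σ Lᵢ/(AᵢEᵢ) = 875/(1025×210×10³) + 260/(775×99×10³) + 575/(1925×71×10³) = 1.166×10⁻⁵ mm/N.
Hence P = δ_free / Σ(L/AE) = 2.974/1.166×10⁻⁵ = 255.1 kN (tensile).
σ_{brass} = P / A = 255100 / 775 = 329.1 MPa.

σ ≈ 329 MPa (tensile)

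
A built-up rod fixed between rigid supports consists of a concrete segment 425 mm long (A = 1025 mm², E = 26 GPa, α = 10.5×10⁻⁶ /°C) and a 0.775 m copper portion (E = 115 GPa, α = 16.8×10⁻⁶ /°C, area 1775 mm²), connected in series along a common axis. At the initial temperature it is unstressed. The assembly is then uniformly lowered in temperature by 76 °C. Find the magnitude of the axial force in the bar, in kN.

If the supports were absent, the total length change would be Σ αᵢΔT Lᵢ = 10.5×10⁻⁶×76×425 + 16.8×10⁻⁶×76×775 = 1.329 mm.
The rigid supports impose zero overall length change; the single axial force P common to all segments must satisfy P Σ Lᵢ/(AᵢEᵢ) = δ_free.
The series flexibility is Σ Lᵢ/(AᵢEᵢ) = 425/(1025×26×10³) + 775/(1775×115×10³) = 1.974×10⁻⁵ mm/N.
So P = 1.329 / 1.974×10⁻⁵ = 67.29 kN, tensile.

P ≈ 67.3 kN (tensile)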